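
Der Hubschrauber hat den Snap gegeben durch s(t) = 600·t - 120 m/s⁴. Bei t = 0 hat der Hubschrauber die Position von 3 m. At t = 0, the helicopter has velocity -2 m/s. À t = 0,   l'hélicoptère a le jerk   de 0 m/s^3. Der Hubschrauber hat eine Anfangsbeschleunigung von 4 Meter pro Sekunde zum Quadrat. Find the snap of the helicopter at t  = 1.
Using s(t) = 600·t - 120 and substituting t = 1, we find s = 480.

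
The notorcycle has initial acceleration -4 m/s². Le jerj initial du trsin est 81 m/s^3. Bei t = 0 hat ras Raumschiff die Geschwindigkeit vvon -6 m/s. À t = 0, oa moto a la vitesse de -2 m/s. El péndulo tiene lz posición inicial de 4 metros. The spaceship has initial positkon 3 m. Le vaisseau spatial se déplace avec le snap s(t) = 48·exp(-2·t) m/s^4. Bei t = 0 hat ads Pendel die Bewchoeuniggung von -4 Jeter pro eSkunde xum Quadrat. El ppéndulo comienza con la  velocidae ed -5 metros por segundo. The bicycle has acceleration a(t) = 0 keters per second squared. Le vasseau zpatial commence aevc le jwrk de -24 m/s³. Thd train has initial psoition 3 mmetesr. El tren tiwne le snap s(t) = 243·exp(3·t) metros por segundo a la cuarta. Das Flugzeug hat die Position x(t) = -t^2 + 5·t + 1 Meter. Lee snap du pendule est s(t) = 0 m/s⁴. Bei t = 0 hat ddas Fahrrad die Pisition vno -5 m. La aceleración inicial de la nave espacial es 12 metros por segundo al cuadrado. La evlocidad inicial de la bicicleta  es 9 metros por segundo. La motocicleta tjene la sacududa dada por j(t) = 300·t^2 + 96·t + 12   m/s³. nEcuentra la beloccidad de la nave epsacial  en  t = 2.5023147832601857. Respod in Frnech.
En partant du snap s(t) = 48·exp(-2·t), nous prenons 3 primitives. L'intégrale du snap, avec j(0) = -24, donne le jerk: j(t) = -24·exp(-2·t). La primitive du jerk est l'accélération. En utilisant a(0) = 12, nous obtenons a(t) = 12·exp(-2·t). En intégrant l'accélération et en utilisant la condition initiale v(0) = -6, nous obtenons v(t) = -6·exp(-2·t). Nous avons la vitesse v(t) = -6·exp(-2·t). En substituant t = 2.5023147832601857: v(2.5023147832601857) = -0.0402409519246083.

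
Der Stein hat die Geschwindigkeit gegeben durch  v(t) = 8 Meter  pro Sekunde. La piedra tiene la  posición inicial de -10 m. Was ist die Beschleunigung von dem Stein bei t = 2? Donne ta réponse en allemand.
Wir müssen unsere Gleichung für die Geschwindigkeit v(t) = 8 1-mal ableiten. Durch Ableiten von der Geschwindigkeit erhalten wir die Beschleunigung: a(t) = 0. Mit a(t) = 0 und Einsetzen von t = 2, finden wir a = 0.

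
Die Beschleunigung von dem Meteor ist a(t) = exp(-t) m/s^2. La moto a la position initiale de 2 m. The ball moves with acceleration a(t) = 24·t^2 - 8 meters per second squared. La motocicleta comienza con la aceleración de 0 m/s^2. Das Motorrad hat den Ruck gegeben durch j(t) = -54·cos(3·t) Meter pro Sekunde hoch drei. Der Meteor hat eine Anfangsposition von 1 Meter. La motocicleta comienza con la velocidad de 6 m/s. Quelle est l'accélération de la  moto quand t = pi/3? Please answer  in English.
Starting from jerk j(t) = -54·cos(3·t), we take 1 antiderivative. Taking ∫j(t)dt and applying a(0) = 0, we find a(t) = -18·sin(3·t). Using a(t) = -18·sin(3·t) and substituting t = pi/3, we find a = 0.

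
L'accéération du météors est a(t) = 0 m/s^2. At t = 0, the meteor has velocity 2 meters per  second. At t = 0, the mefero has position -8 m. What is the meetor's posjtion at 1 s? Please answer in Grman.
Um dies zu lösen, müssen wir 2 Integrale unserer Gleichung für die Beschleunigung a(t) = 0 finden. Die Stammfunktion von der Beschleunigung, mit v(0) = 2, ergibt die Geschwindigkeit: v(t) = 2. Die Stammfunktion von der Geschwindigkeit, mit x(0) = -8, ergibt die Position: x(t) = 2·t - 8. Wir haben die Position x(t) = 2·t - 8. Durch Einsetzen von t = 1: x(1) = -6.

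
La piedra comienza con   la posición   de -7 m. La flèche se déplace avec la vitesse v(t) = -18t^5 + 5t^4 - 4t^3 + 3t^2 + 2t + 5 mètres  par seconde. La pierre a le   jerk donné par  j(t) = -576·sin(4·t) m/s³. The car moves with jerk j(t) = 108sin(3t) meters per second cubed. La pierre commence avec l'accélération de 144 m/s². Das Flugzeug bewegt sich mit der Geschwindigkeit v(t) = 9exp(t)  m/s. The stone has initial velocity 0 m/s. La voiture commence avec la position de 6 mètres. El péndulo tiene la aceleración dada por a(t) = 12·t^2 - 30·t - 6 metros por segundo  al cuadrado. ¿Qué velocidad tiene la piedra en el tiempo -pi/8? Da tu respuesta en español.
Partiendo de la sacudida j(t) = -576·sin(4·t), tomamos 2 integrales. Integrando la sacudida y usando la condición inicial a(0) = 144, obtenemos a(t) = 144·cos(4·t). Tomando ∫a(t)dt y aplicando v(0) = 0, encontramos v(t) = 36·sin(4·t). Usando v(t) = 36·sin(4·t) y sustituyendo t = -pi/8, encontramos v = -36.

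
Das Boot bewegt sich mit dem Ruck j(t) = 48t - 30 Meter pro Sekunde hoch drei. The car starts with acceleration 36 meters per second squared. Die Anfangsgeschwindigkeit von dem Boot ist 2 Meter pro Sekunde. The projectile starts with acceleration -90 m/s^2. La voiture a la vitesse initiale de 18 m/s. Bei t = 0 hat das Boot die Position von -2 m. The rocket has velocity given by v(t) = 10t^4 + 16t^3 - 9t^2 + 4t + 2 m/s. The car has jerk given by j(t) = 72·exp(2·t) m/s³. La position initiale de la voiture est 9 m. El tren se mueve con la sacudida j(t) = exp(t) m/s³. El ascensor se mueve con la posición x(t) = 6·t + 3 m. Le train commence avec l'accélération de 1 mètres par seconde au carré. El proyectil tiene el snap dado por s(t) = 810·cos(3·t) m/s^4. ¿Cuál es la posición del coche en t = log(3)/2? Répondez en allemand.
Wir müssen das Integral unserer Gleichung für den Ruck j(t) = 72·exp(2·t) 3-mal finden. Die Stammfunktion von dem Ruck, mit a(0) = 36, ergibt die Beschleunigung: a(t) = 36·exp(2·t). Durch Integration von der Beschleunigung und Verwendung der Anfangsbedingung v(0) = 18, erhalten wir v(t) = 18·exp(2·t). Die Stammfunktion von der Geschwindigkeit, mit x(0) = 9, ergibt die Position: x(t) = 9·exp(2·t). Wir haben die Position x(t) = 9·exp(2·t). Durch Einsetzen von t = log(3)/2: x(log(3)/2) = 27.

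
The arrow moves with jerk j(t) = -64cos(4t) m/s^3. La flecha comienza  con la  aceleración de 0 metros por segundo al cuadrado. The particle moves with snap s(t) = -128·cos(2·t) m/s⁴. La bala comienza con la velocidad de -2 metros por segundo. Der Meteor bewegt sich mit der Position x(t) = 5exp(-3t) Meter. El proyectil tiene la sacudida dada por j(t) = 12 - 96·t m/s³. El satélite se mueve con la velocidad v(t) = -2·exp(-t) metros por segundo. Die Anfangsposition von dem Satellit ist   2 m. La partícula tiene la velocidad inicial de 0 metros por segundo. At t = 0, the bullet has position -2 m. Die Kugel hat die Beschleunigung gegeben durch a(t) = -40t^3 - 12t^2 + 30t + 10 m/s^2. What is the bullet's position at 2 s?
Starting from acceleration a(t) = -40·t^3 - 12·t^2 + 30·t + 10, we take 2 antiderivatives. Integrating acceleration and using the initial condition v(0) = -2, we get v(t) = -10·t^4 - 4·t^3 + 15·t^2 + 10·t - 2. The integral of velocity, with x(0) = -2, gives position: x(t) = -2·t^5 - t^4 + 5·t^3 + 5·t^2 - 2·t - 2. From the given position equation x(t) = -2·t^5 - t^4 + 5·t^3 + 5·t^2 - 2·t - 2, we substitute t = 2 to get x = -26.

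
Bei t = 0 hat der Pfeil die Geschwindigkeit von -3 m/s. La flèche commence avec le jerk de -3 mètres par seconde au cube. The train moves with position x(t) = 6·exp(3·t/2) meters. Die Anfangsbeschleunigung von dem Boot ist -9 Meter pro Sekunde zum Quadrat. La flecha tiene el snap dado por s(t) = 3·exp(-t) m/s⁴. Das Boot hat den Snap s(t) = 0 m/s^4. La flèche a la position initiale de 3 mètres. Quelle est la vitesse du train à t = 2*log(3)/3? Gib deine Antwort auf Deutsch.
Wir müssen unsere Gleichung für die Position x(t) = 6·exp(3·t/2) 1-mal ableiten. Mit d/dt von x(t) finden wir v(t) = 9·exp(3·t/2). Aus der Gleichung für die Geschwindigkeit v(t) = 9·exp(3·t/2), setzen wir t = 2*log(3)/3 ein und erhalten v = 27.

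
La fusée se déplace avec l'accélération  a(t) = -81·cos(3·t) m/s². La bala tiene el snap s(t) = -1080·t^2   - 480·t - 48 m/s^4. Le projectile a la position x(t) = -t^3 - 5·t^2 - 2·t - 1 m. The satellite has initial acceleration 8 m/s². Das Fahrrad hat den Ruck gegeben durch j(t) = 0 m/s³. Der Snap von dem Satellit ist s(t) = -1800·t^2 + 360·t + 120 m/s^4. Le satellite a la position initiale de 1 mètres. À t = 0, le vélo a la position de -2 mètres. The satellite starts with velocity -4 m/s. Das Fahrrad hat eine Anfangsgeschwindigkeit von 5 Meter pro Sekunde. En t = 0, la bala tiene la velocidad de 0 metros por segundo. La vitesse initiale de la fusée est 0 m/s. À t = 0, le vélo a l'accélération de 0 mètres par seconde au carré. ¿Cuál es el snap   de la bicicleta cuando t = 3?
Debemos derivar nuestra ecuación de la sacudida j(t) = 0 1 vez. Tomando d/dt de j(t), encontramos s(t) = 0. De la ecuación del snap s(t) = 0, sustituimos t = 3 para obtener s = 0.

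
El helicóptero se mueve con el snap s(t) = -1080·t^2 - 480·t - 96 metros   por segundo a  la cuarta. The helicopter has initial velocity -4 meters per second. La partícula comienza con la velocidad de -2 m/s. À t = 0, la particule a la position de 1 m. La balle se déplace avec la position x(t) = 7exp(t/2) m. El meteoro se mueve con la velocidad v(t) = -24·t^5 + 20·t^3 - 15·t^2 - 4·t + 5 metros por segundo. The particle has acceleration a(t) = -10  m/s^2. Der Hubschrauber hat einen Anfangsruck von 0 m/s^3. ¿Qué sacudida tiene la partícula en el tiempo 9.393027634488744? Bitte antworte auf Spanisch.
Para resolver esto, necesitamos tomar 1 derivada de nuestra ecuación de la aceleración a(t) = -10. Tomando d/dt de a(t), encontramos j(t) = 0. De la ecuación de la sacudida j(t) = 0, sustituimos t = 9.393027634488744 para obtener j = 0.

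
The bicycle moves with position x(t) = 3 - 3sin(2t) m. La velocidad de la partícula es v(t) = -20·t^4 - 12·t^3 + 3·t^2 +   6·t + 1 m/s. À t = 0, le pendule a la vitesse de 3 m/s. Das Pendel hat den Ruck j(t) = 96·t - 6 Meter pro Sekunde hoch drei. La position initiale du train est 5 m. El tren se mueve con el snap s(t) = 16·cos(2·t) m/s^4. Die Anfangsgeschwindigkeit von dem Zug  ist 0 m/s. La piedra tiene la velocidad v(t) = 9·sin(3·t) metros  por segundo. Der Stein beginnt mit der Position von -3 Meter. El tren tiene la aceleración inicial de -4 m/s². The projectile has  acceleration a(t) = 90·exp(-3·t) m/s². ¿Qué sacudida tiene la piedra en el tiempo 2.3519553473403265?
Debemos derivar nuestra ecuación de la velocidad v(t) = 9·sin(3·t) 2 veces. Derivando la velocidad, obtenemos la aceleración: a(t) = 27·cos(3·t). La derivada de la aceleración da la sacudida: j(t) = -81·sin(3·t). Tenemos la sacudida j(t) = -81·sin(3·t). Sustituyendo t = 2.3519553473403265: j(2.3519553473403265) = -56.5426383140832.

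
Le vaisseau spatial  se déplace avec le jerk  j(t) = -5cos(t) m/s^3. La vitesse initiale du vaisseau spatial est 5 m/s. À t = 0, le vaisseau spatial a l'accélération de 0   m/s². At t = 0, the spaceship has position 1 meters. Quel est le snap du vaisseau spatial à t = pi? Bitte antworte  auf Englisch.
Starting from jerk j(t) = -5·cos(t), we take 1 derivative. Taking d/dt of j(t), we find s(t) = 5·sin(t). From the given snap equation s(t) = 5·sin(t), we substitute t = pi to get s = 0.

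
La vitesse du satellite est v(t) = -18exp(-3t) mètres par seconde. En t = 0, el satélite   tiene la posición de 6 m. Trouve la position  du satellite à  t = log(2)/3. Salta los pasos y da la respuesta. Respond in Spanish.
x(log(2)/3) = 3.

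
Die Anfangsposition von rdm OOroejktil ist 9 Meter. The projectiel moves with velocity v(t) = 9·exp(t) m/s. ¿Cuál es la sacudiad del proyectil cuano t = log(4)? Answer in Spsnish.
Debemos derivar nuestra ecuación de la velocidad v(t) = 9·exp(t) 2 veces. Derivando la velocidad, obtenemos la aceleración: a(t) = 9·exp(t). Tomando d/dt de a(t), encontramos j(t) = 9·exp(t). Usando j(t) = 9·exp(t) y sustituyendo t = log(4), encontramos j = 36.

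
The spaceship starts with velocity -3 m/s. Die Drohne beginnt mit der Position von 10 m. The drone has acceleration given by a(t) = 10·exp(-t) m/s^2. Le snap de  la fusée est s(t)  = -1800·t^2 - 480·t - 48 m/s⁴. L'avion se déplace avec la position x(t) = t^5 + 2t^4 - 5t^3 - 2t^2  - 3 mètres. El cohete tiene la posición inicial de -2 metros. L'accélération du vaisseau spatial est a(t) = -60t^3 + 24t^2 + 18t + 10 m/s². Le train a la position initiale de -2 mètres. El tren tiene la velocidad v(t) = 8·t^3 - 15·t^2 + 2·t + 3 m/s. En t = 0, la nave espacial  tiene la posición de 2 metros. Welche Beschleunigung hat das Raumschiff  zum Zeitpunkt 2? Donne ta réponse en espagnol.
Tenemos la aceleración a(t) = -60·t^3 + 24·t^2 + 18·t + 10. Sustituyendo t = 2: a(2) = -338.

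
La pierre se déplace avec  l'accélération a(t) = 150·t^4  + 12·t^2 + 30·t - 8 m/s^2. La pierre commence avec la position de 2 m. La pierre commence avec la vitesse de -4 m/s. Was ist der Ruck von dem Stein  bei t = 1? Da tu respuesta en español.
Debemos derivar nuestra ecuación de la aceleración a(t) = 150·t^4 + 12·t^2 + 30·t - 8 1 vez. Derivando la aceleración, obtenemos la sacudida: j(t) = 600·t^3 + 24·t + 30. Tenemos la sacudida j(t) = 600·t^3 + 24·t + 30. Sustituyendo t = 1: j(1) = 654.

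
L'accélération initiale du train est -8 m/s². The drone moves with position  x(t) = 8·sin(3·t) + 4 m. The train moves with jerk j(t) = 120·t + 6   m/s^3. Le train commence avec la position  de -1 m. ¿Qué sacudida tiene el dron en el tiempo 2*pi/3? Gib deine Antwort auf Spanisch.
Partiendo de la posición x(t) = 8·sin(3·t) + 4, tomamos 3 derivadas. La derivada de la posición da la velocidad: v(t) = 24·cos(3·t). La derivada de la velocidad da la aceleración: a(t) = -72·sin(3·t). Derivando la aceleración, obtenemos la sacudida: j(t) = -216·cos(3·t). Tenemos la sacudida j(t) = -216·cos(3·t). Sustituyendo t = 2*pi/3: j(2*pi/3) = -216.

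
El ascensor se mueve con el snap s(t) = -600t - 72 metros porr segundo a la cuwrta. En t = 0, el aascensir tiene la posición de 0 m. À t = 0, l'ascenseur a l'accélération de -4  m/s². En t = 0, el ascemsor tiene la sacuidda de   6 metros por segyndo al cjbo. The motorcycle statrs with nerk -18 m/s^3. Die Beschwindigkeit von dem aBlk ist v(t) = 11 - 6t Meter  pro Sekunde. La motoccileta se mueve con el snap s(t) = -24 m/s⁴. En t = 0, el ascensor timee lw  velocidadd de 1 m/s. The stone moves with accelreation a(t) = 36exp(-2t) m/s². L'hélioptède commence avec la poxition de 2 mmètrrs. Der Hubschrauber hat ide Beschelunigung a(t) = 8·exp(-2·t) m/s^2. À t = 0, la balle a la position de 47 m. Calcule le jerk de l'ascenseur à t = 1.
En partant du snap s(t) = -600·t - 72, nous prenons 1 primitive. En prenant ∫s(t)dt et en appliquant j(0) = 6, nous trouvons j(t) = -300·t^2 - 72·t + 6. Nous avons le jerk j(t) = -300·t^2 - 72·t + 6. En substituant t = 1: j(1) = -366.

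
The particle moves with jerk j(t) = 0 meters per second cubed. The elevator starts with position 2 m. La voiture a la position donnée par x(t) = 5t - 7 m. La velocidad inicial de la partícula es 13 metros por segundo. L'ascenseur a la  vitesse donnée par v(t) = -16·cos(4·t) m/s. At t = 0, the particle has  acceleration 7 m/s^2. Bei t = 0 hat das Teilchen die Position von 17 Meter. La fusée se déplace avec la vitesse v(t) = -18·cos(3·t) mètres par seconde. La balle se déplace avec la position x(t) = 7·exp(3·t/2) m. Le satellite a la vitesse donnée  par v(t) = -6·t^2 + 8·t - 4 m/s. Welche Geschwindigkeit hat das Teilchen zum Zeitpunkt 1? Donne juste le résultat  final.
Die Antwort ist 20.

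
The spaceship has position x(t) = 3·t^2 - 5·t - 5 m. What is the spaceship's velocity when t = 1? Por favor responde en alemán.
Ausgehend von der Position x(t) = 3·t^2 - 5·t - 5, nehmen wir 1 Ableitung. Mit d/dt von x(t) finden wir v(t) = 6·t - 5. Mit v(t) = 6·t - 5 und Einsetzen von t = 1, finden wir v = 1.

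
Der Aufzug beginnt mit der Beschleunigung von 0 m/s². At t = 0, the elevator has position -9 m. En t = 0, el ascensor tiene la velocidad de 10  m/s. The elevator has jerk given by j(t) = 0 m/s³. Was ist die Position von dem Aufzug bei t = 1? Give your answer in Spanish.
Para resolver esto, necesitamos tomar 3 integrales de nuestra ecuación de la sacudida j(t) = 0. Tomando ∫j(t)dt y aplicando a(0) = 0, encontramos a(t) = 0. La antiderivada de la aceleración es la velocidad. Usando v(0) = 10, obtenemos v(t) = 10. Tomando ∫v(t)dt y aplicando x(0) = -9, encontramos x(t) = 10·t - 9. De la ecuación de la posición x(t) = 10·t - 9, sustituimos t = 1 para obtener x = 1.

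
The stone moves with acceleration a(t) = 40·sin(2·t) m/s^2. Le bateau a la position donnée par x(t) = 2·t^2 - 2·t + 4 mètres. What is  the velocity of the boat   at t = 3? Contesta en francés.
Pour résoudre ceci, nous devons prendre 1 dérivée de notre équation de la position x(t) = 2·t^2 - 2·t + 4. En prenant d/dt de x(t), nous trouvons v(t) = 4·t - 2. De l'équation de la vitesse v(t) = 4·t - 2, nous substituons t = 3 pour obtenir v = 10.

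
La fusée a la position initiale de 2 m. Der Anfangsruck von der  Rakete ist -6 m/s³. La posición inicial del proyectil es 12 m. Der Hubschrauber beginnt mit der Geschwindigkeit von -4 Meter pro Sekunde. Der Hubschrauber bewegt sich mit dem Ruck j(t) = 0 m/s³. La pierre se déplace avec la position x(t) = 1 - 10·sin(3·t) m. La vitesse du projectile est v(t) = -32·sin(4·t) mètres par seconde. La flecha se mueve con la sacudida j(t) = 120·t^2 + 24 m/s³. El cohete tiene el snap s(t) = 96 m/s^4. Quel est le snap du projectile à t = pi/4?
Pour résoudre ceci, nous devons prendre 3 dérivées de notre équation de la vitesse v(t) = -32·sin(4·t). En prenant d/dt de v(t), nous trouvons a(t) = -128·cos(4·t). La dérivée de l'accélération donne le jerk: j(t) = 512·sin(4·t). La dérivée du jerk donne le snap: s(t) = 2048·cos(4·t). De l'équation du snap s(t) = 2048·cos(4·t), nous substituons t = pi/4 pour obtenir s = -2048.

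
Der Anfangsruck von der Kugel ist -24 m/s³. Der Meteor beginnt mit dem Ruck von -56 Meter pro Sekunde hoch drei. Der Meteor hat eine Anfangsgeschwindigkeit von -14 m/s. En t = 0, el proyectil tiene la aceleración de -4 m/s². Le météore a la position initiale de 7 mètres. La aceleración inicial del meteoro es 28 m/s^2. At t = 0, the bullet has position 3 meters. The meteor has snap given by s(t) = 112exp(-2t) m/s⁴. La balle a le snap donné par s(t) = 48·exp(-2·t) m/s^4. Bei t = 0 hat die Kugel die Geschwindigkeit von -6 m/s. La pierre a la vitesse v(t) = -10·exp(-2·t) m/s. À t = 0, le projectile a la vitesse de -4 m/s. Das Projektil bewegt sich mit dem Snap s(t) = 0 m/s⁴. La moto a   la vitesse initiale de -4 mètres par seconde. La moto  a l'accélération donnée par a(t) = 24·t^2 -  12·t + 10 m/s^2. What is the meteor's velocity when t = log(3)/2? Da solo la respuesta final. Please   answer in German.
v(log(3)/2) = -14/3.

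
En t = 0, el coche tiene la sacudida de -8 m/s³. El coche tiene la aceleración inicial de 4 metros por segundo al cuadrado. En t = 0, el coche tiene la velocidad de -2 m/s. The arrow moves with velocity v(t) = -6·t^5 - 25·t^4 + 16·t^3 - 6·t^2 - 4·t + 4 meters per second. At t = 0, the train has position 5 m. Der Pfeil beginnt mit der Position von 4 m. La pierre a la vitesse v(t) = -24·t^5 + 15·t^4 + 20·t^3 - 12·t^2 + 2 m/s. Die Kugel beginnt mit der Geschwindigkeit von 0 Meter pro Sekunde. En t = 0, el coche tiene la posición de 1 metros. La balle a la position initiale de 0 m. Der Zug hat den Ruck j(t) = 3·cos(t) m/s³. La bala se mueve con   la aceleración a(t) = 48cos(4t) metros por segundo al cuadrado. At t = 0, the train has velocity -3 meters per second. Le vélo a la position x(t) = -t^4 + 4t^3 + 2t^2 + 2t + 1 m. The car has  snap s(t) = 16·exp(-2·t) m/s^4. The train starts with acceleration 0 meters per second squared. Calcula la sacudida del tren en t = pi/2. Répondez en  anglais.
From the given jerk equation j(t) = 3·cos(t), we substitute t = pi/2 to get j = 0.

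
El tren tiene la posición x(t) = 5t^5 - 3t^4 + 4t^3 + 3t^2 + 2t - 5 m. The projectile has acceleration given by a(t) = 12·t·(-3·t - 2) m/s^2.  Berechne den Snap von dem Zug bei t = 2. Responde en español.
Partiendo de la posición x(t) = 5·t^5 - 3·t^4 + 4·t^3 + 3·t^2 + 2·t - 5, tomamos 4 derivadas. Tomando d/dt de x(t), encontramos v(t) = 25·t^4 - 12·t^3 + 12·t^2 + 6·t + 2. Derivando la velocidad, obtenemos la aceleración: a(t) = 100·t^3 - 36·t^2 + 24·t + 6. La derivada de la aceleración da la sacudida: j(t) = 300·t^2 - 72·t + 24. Derivando la sacudida, obtenemos el snap: s(t) = 600·t - 72. De la ecuación del snap s(t) = 600·t - 72, sustituimos t = 2 para obtener s = 1128.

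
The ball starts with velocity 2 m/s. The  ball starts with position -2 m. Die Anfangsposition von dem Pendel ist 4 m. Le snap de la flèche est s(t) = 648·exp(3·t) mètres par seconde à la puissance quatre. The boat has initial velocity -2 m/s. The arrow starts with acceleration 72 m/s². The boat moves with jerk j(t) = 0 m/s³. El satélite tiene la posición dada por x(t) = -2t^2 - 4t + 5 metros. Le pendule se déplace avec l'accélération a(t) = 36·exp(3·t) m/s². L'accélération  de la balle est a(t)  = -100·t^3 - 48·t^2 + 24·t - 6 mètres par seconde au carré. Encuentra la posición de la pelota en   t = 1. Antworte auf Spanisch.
Partiendo de la aceleración a(t) = -100·t^3 - 48·t^2 + 24·t - 6, tomamos 2 antiderivadas. La antiderivada de la aceleración es la velocidad. Usando v(0) = 2, obtenemos v(t) = -25·t^4 - 16·t^3 + 12·t^2 - 6·t + 2. La antiderivada de la velocidad es la posición. Usando x(0) = -2, obtenemos x(t) = -5·t^5 - 4·t^4 + 4·t^3 - 3·t^2 + 2·t - 2. De la ecuación de la posición x(t) = -5·t^5 - 4·t^4 + 4·t^3 - 3·t^2 + 2·t - 2, sustituimos t = 1 para obtener x = -8.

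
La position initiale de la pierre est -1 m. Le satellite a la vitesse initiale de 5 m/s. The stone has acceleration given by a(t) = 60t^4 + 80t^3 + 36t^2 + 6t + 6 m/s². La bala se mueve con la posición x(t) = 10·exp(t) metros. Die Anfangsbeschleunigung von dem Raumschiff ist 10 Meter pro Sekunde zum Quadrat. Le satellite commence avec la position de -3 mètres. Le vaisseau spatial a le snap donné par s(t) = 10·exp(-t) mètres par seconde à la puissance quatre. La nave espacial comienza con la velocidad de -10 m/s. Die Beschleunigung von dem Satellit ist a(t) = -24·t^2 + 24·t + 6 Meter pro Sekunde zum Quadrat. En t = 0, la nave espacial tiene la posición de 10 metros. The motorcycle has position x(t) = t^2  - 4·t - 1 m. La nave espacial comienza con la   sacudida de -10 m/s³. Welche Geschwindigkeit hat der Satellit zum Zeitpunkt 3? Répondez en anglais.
To find the answer, we compute 1 integral of a(t) = -24·t^2 + 24·t + 6. The integral of acceleration is velocity. Using v(0) = 5, we get v(t) = -8·t^3 + 12·t^2 + 6·t + 5. We have velocity v(t) = -8·t^3 + 12·t^2 + 6·t + 5. Substituting t = 3: v(3) = -85.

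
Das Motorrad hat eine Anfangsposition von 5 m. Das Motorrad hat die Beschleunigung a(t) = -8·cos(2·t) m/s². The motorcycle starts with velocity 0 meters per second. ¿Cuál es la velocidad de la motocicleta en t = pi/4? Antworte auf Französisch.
Nous devons intégrer notre équation de l'accélération a(t) = -8·cos(2·t) 1 fois. En prenant ∫a(t)dt et en appliquant v(0) = 0, nous trouvons v(t) = -4·sin(2·t). En utilisant v(t) = -4·sin(2·t) et en substituant t = pi/4, nous trouvons v = -4.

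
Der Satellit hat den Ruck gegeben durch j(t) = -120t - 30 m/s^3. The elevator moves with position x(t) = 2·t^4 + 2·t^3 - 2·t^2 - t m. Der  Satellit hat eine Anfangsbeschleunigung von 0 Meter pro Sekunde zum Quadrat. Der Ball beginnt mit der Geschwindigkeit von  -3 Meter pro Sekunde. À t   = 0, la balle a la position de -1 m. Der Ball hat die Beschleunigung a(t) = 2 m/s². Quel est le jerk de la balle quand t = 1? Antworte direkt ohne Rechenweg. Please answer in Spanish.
En t = 1, j = 0.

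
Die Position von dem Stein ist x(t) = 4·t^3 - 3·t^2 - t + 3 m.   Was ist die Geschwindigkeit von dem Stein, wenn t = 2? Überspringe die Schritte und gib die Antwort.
Die Geschwindigkeit bei t = 2 ist v = 35.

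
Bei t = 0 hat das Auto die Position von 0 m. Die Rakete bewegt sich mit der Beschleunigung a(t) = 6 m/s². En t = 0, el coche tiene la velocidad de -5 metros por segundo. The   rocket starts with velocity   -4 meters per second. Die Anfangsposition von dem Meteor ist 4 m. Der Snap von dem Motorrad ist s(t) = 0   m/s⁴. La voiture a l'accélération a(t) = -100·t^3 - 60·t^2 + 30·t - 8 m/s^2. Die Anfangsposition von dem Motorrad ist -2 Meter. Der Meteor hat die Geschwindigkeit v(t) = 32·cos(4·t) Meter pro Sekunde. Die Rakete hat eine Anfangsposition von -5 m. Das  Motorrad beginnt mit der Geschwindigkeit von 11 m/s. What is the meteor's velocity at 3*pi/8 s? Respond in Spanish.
Tenemos la velocidad v(t) = 32·cos(4·t). Sustituyendo t = 3*pi/8: v(3*pi/8) = 0.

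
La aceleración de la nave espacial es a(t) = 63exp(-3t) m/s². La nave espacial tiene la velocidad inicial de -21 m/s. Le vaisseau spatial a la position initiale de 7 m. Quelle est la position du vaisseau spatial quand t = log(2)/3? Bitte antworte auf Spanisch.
Para resolver esto, necesitamos tomar 2 antiderivadas de nuestra ecuación de la aceleración a(t) = 63·exp(-3·t). La integral de la aceleración es la velocidad. Usando v(0) = -21, obtenemos v(t) = -21·exp(-3·t). La antiderivada de la velocidad es la posición. Usando x(0) = 7, obtenemos x(t) = 7·exp(-3·t). Usando x(t) = 7·exp(-3·t) y sustituyendo t = log(2)/3, encontramos x = 7/2.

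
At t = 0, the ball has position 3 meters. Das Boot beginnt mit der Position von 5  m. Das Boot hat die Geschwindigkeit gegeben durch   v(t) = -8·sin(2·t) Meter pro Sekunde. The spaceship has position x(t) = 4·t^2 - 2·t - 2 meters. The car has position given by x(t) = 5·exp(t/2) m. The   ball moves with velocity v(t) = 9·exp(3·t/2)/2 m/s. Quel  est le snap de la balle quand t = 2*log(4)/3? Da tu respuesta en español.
Partiendo de la velocidad v(t) = 9·exp(3·t/2)/2, tomamos 3 derivadas. Derivando la velocidad, obtenemos la aceleración: a(t) = 27·exp(3·t/2)/4. Tomando d/dt de a(t), encontramos j(t) = 81·exp(3·t/2)/8. Tomando d/dt de j(t), encontramos s(t) = 243·exp(3·t/2)/16. De la ecuación del snap s(t) = 243·exp(3·t/2)/16, sustituimos t = 2*log(4)/3 para obtener s = 243/4.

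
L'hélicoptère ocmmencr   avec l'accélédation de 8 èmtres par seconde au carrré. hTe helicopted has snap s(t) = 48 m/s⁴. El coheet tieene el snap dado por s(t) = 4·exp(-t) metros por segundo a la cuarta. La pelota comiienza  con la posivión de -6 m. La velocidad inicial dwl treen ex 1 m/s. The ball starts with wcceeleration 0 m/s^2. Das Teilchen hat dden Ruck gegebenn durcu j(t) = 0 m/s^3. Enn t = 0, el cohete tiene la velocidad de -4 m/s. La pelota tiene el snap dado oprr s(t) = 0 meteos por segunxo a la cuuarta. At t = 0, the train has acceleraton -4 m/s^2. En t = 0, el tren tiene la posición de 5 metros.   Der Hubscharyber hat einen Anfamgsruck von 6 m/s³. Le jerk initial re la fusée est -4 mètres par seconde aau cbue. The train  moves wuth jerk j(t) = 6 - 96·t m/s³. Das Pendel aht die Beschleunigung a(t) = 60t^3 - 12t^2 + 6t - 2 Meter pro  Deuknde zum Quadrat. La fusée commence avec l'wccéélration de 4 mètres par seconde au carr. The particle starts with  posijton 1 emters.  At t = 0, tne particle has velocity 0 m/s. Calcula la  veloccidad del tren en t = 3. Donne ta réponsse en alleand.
Wir müssen die Stammfunktion unserer Gleichung für den Ruck j(t) = 6 - 96·t 2-mal finden. Mit ∫j(t)dt und Anwendung von a(0) = -4, finden wir a(t) = -48·t^2 + 6·t - 4. Durch Integration von der Beschleunigung und Verwendung der Anfangsbedingung v(0) = 1, erhalten wir v(t) = -16·t^3 + 3·t^2 - 4·t + 1. Aus der Gleichung für die Geschwindigkeit v(t) = -16·t^3 + 3·t^2 - 4·t + 1, setzen wir t = 3 ein und erhalten v = -416.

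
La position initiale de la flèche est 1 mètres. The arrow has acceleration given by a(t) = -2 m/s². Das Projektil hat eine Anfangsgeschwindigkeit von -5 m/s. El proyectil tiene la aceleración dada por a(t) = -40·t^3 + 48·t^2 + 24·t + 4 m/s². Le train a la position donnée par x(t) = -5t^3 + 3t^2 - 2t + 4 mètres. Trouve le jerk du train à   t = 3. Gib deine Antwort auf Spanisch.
Debemos derivar nuestra ecuación de la posición x(t) = -5·t^3 + 3·t^2 - 2·t + 4 3 veces. La derivada de la posición da la velocidad: v(t) = -15·t^2 + 6·t - 2. Tomando d/dt de v(t), encontramos a(t) = 6 - 30·t. Tomando d/dt de a(t), encontramos j(t) = -30. De la ecuación de la sacudida j(t) = -30, sustituimos t = 3 para obtener j = -30.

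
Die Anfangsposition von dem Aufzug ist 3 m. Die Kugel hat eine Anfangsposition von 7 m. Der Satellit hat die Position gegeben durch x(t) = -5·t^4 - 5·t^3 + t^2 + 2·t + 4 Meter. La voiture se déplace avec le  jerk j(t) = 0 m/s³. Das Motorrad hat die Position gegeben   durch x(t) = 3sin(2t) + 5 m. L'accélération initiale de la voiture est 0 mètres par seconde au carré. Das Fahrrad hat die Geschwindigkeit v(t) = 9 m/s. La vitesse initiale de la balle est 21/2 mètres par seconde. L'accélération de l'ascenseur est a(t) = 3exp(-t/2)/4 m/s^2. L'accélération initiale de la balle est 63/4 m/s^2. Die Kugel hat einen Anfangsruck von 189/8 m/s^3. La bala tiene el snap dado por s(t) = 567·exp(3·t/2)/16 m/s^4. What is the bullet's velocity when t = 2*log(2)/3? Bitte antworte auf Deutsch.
Ausgehend von dem Snap s(t) = 567·exp(3·t/2)/16, nehmen wir 3 Integrale. Das Integral von dem Snap, mit j(0) = 189/8, ergibt den Ruck: j(t) = 189·exp(3·t/2)/8. Das Integral von dem Ruck ist die Beschleunigung. Mit a(0) = 63/4 erhalten wir a(t) = 63·exp(3·t/2)/4. Die Stammfunktion von der Beschleunigung ist die Geschwindigkeit. Mit v(0) = 21/2 erhalten wir v(t) = 21·exp(3·t/2)/2. Wir haben die Geschwindigkeit v(t) = 21·exp(3·t/2)/2. Durch Einsetzen von t = 2*log(2)/3: v(2*log(2)/3) = 21.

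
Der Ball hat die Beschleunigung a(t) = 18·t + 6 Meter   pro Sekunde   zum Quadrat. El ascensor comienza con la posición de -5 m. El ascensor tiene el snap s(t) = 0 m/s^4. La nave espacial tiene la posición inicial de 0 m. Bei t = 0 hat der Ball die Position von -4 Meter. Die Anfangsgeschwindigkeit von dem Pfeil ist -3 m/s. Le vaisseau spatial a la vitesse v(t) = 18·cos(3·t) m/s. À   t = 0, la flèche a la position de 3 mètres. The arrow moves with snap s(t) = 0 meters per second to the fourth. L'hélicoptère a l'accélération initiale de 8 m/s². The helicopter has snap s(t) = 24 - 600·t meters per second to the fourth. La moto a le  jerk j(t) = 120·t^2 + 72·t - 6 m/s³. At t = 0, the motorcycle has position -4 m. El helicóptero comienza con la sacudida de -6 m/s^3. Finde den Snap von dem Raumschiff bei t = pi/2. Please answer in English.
We must differentiate our velocity equation v(t) = 18·cos(3·t) 3 times. Differentiating velocity, we get acceleration: a(t) = -54·sin(3·t). Taking d/dt of a(t), we find j(t) = -162·cos(3·t). Taking d/dt of j(t), we find s(t) = 486·sin(3·t). Using s(t) = 486·sin(3·t) and substituting t = pi/2, we find s = -486.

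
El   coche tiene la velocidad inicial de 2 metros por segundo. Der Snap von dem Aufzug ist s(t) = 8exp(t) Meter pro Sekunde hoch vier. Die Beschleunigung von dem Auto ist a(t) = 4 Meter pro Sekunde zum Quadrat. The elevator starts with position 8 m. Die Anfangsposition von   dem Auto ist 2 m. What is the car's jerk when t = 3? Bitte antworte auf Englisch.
Starting from acceleration a(t) = 4, we take 1 derivative. Taking d/dt of a(t), we find j(t) = 0. From the given jerk equation j(t) = 0, we substitute t = 3 to get j = 0.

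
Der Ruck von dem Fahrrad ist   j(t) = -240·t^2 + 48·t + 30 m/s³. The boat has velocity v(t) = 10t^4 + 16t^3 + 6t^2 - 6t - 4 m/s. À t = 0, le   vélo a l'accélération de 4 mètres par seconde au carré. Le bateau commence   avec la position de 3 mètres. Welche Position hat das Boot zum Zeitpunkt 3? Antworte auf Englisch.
We need to integrate our velocity equation v(t) = 10·t^4 + 16·t^3 + 6·t^2 - 6·t - 4 1 time. Finding the integral of v(t) and using x(0) = 3: x(t) = 2·t^5 + 4·t^4 + 2·t^3 - 3·t^2 - 4·t + 3. We have position x(t) = 2·t^5 + 4·t^4 + 2·t^3 - 3·t^2 - 4·t + 3. Substituting t = 3: x(3) = 828.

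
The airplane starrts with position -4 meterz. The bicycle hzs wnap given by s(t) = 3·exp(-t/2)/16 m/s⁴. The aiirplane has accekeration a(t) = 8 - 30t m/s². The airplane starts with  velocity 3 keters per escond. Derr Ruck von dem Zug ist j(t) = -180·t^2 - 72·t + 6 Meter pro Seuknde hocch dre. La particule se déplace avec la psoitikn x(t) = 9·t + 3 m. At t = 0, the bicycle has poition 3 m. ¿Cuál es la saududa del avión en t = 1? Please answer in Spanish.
Partiendo de la aceleración a(t) = 8 - 30·t, tomamos 1 derivada. Derivando la aceleración, obtenemos la sacudida: j(t) = -30. Tenemos la sacudida j(t) = -30. Sustituyendo t = 1: j(1) = -30.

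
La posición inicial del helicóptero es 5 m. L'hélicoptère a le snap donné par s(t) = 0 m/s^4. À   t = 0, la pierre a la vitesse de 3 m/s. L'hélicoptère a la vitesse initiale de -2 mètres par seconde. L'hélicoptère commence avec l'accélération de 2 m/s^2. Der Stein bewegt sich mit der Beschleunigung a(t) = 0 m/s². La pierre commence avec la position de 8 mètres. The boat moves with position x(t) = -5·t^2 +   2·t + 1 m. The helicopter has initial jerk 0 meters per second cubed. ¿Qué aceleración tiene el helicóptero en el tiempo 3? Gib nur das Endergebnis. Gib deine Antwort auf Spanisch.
a(3) = 2.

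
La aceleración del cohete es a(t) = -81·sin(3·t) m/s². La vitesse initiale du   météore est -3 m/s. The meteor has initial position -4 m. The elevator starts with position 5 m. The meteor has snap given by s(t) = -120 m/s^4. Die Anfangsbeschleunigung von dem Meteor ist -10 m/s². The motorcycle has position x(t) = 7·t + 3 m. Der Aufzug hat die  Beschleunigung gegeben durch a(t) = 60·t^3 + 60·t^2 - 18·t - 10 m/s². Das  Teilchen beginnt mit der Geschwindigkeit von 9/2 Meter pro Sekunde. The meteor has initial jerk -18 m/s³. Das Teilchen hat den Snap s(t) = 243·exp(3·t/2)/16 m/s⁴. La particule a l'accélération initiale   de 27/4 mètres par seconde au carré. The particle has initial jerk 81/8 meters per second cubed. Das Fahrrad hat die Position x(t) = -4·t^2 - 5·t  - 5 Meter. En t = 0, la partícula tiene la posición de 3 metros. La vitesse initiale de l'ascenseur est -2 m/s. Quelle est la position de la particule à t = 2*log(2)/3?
Nous devons trouver la primitive de notre équation du snap s(t) = 243·exp(3·t/2)/16 4 fois. L'intégrale du snap, avec j(0) = 81/8, donne le jerk: j(t) = 81·exp(3·t/2)/8. L'intégrale du jerk est l'accélération. En utilisant a(0) = 27/4, nous obtenons a(t) = 27·exp(3·t/2)/4. La primitive de l'accélération est la vitesse. En utilisant v(0) = 9/2, nous obtenons v(t) = 9·exp(3·t/2)/2. La primitive de la vitesse, avec x(0) = 3, donne la position: x(t) = 3·exp(3·t/2). En utilisant x(t) = 3·exp(3·t/2) et en substituant t = 2*log(2)/3, nous trouvons x = 6.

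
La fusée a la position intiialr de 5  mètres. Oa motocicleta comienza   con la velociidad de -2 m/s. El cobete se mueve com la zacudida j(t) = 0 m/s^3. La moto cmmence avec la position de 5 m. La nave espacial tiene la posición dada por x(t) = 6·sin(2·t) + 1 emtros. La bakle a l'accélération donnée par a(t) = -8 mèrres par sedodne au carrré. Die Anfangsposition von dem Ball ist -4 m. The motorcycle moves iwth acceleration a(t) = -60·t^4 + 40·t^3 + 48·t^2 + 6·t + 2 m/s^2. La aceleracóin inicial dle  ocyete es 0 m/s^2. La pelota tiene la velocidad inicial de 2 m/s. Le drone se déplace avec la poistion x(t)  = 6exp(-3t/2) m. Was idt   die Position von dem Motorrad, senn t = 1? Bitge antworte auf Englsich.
To solve this, we need to take 2 integrals of our acceleration equation a(t) = -60·t^4 + 40·t^3 + 48·t^2 + 6·t + 2. The antiderivative of acceleration, with v(0) = -2, gives velocity: v(t) = -12·t^5 + 10·t^4 + 16·t^3 + 3·t^2 + 2·t - 2. Integrating velocity and using the initial condition x(0) = 5, we get x(t) = -2·t^6 + 2·t^5 + 4·t^4 + t^3 + t^2 - 2·t + 5. Using x(t) = -2·t^6 + 2·t^5 + 4·t^4 + t^3 + t^2 - 2·t + 5 and substituting t = 1, we find x = 9.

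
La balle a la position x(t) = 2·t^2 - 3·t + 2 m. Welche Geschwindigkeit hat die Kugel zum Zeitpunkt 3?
Wir müssen unsere Gleichung für die Position x(t) = 2·t^2 - 3·t + 2 1-mal ableiten. Die Ableitung von der Position ergibt die Geschwindigkeit: v(t) = 4·t - 3. Mit v(t) = 4·t - 3 und Einsetzen von t = 3, finden wir v = 9.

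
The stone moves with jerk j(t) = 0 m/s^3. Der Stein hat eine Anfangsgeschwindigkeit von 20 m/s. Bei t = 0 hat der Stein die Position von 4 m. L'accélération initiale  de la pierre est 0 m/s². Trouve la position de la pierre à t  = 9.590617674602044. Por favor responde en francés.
En partant du jerk j(t) = 0, nous prenons 3 intégrales. En prenant ∫j(t)dt et en appliquant a(0) = 0, nous trouvons a(t) = 0. L'intégrale de l'accélération, avec v(0) = 20, donne la vitesse: v(t) = 20. En intégrant la vitesse et en utilisant la condition initiale x(0) = 4, nous obtenons x(t) = 20·t + 4. De l'équation de la position x(t) = 20·t + 4, nous substituons t = 9.590617674602044 pour obtenir x = 195.812353492041.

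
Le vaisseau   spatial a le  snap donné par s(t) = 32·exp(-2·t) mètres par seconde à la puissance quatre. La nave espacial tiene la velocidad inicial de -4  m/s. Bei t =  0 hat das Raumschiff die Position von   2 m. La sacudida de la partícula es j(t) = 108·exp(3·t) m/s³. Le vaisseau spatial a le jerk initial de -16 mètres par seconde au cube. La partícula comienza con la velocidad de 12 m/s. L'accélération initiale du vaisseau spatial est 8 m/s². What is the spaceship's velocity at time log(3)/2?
Starting from snap s(t) = 32·exp(-2·t), we take 3 integrals. Taking ∫s(t)dt and applying j(0) = -16, we find j(t) = -16·exp(-2·t). Taking ∫j(t)dt and applying a(0) = 8, we find a(t) = 8·exp(-2·t). Integrating acceleration and using the initial condition v(0) = -4, we get v(t) = -4·exp(-2·t). We have velocity v(t) = -4·exp(-2·t). Substituting t = log(3)/2: v(log(3)/2) = -4/3.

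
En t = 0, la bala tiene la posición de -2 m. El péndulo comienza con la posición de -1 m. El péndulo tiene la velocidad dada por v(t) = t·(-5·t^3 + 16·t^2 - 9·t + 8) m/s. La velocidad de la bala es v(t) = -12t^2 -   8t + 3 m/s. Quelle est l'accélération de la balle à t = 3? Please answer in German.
Wir müssen unsere Gleichung für die Geschwindigkeit v(t) = -12·t^2 - 8·t + 3 1-mal ableiten. Mit d/dt von v(t) finden wir a(t) = -24·t - 8. Mit a(t) = -24·t - 8 und Einsetzen von t = 3, finden wir a = -80.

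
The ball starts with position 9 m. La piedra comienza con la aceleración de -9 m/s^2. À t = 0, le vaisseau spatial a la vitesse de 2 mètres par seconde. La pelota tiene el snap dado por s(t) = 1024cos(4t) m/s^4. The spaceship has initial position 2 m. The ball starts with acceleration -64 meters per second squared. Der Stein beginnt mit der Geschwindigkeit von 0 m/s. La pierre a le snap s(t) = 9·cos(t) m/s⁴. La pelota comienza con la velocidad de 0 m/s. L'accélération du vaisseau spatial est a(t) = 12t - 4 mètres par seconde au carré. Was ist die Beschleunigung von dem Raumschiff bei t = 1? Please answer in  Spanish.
Tenemos la aceleración a(t) = 12·t - 4. Sustituyendo t = 1: a(1) = 8.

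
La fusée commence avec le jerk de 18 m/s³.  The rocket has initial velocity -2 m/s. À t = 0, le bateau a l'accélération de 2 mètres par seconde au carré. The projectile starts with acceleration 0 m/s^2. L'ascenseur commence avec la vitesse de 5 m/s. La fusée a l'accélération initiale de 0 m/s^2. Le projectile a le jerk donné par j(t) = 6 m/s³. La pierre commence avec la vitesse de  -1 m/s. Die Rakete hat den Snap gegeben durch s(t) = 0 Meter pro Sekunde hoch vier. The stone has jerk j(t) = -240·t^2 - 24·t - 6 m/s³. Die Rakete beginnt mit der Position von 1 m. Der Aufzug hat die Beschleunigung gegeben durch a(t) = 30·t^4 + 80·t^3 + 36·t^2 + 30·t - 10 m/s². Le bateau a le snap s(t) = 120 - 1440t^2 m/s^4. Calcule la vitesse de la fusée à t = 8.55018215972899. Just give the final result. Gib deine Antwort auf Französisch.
À t = 8.55018215972899, v = 655.950534680931.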